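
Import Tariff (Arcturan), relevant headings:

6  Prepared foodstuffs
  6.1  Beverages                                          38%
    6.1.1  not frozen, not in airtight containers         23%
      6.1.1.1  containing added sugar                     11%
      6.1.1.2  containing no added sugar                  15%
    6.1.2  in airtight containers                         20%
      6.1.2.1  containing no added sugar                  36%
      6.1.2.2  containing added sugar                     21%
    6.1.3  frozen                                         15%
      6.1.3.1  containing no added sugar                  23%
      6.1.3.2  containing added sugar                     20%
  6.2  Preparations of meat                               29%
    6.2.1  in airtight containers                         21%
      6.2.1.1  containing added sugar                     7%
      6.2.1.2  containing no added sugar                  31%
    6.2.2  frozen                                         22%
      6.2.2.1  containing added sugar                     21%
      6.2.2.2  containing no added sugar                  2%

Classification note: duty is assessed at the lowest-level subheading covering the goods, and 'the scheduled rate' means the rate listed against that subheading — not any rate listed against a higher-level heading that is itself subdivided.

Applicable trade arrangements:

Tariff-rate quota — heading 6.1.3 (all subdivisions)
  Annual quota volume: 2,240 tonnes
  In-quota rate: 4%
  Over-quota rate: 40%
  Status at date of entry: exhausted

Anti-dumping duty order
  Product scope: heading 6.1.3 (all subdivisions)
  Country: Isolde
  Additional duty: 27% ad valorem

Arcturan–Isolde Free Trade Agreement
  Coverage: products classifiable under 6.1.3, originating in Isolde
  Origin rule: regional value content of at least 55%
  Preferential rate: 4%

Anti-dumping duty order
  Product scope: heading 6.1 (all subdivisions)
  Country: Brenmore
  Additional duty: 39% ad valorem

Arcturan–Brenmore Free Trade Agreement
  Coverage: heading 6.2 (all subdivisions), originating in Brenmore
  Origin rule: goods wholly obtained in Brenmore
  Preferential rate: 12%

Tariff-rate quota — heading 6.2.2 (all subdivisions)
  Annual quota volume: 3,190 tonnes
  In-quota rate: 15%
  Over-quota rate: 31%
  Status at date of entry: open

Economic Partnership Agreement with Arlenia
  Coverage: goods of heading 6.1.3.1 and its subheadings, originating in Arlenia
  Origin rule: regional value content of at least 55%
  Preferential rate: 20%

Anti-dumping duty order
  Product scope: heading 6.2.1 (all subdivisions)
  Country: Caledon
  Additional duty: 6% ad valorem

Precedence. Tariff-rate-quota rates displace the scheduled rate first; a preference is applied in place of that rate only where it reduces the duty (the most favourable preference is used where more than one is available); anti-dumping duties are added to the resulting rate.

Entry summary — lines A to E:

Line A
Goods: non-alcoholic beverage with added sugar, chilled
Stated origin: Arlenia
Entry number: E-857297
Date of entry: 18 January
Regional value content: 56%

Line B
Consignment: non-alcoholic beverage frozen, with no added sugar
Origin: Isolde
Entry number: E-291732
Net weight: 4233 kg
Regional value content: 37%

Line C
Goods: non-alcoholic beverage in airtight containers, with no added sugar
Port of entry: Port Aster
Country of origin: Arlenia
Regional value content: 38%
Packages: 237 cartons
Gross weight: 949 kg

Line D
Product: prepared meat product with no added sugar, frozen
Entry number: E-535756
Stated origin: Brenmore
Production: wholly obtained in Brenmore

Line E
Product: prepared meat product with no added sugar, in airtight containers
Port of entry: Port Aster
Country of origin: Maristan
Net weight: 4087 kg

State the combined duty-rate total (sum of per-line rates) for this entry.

157%

Line A: non-alcoholic beverage → 6.1; chilled → 6.1.1; with added sugar → 6.1.1.1. Scheduled 11%. Arlenia agreement on 6.1.3.1: 6.1.1.1 not covered. → 11%.
Line B: non-alcoholic beverage → 6.1; frozen → 6.1.3; with no added sugar → 6.1.3.1. Scheduled 23%. quota on 6.1.3 exhausted → over-quota 40%; Isolde agreement on 6.1.3: RVC < 55%; anti-dumping (Isolde, 6.1.3): +27%; total 40% + 27% = 67%. → 67%.
Line C: non-alcoholic beverage → 6.1; in airtight containers → 6.1.2; with no added sugar → 6.1.2.1. Scheduled 36%. Arlenia agreement on 6.1.3.1: 6.1.2.1 not covered. → 36%.
Line D: prepared meat product → 6.2; frozen → 6.2.2; with no added sugar → 6.2.2.2. Scheduled 2%. quota on 6.2.2 open → in-quota 15%; Brenmore agreement on 6.2: wholly obtained → 12% available; preferential 12%. → 12%.
Line E: prepared meat product → 6.2; in airtight containers → 6.2.1; with no added sugar → 6.2.1.2. Scheduled 31%. No special measure applies. → 31%.
Sum: 11% + 67% + 36% + 12% + 31% = 157%.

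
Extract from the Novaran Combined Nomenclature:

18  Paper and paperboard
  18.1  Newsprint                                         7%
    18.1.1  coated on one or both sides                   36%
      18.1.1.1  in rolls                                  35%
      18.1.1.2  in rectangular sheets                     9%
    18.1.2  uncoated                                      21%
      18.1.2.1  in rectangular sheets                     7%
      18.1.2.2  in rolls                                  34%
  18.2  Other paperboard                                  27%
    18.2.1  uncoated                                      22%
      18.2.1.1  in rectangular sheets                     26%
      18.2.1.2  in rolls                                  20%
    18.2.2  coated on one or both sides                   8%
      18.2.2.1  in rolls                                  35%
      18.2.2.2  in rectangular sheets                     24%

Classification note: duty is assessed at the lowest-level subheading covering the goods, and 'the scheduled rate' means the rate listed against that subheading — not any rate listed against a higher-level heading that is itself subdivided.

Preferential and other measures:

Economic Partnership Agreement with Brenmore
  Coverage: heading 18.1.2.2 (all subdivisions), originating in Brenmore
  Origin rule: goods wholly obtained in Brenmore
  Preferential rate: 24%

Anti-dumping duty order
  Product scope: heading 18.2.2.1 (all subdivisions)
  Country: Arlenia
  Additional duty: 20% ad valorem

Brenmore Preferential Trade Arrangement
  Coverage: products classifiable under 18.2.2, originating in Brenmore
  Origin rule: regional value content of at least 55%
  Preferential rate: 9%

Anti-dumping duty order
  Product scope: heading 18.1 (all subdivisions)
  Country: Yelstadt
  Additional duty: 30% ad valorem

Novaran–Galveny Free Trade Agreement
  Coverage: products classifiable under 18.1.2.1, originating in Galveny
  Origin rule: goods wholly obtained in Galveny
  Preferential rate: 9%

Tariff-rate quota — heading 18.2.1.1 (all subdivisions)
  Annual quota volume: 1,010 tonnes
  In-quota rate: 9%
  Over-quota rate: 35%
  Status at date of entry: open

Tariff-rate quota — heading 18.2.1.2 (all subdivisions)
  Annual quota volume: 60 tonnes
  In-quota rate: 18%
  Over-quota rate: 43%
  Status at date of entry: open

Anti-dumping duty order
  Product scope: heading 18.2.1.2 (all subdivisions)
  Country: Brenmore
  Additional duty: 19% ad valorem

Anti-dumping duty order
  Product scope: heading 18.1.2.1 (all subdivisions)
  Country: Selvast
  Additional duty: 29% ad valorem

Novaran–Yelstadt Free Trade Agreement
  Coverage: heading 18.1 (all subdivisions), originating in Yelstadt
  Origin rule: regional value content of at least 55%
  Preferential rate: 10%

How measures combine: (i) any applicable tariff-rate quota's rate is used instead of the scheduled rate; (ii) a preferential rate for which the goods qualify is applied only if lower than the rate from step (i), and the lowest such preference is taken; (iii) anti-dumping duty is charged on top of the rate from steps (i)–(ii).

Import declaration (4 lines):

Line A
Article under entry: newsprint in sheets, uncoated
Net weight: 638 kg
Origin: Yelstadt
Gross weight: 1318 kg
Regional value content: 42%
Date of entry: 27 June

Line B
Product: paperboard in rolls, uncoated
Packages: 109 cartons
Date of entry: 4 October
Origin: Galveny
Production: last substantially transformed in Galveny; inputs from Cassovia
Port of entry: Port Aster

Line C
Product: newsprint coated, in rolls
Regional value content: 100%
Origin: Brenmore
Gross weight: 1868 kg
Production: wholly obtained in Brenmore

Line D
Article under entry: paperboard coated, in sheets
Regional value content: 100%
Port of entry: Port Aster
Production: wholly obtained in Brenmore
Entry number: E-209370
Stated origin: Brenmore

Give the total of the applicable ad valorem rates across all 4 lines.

Line A: newsprint → 18.1; uncoated → 18.1.2; in sheets → 18.1.2.1. Scheduled 7%. Yelstadt agreement on 18.1: RVC < 55%; anti-dumping (Yelstadt, 18.1): +30%; total 7% + 30% = 37%. → 37%.
Line B: paperboard → 18.2; uncoated → 18.2.1; in rolls → 18.2.1.2. Scheduled 20%. quota on 18.2.1.2 open → in-quota 18%; Galveny agreement on 18.1.2.1: 18.2.1.2 not covered. → 18%.
Line C: newsprint → 18.1; coated → 18.1.1; in rolls → 18.1.1.1. Scheduled 35%. Brenmore agreement on 18.1.2.2: 18.1.1.1 not covered; Brenmore agreement on 18.2.2: 18.1.1.1 not covered. → 35%.
Line D: paperboard → 18.2; coated → 18.2.2; in sheets → 18.2.2.2. Scheduled 24%. Brenmore agreement on 18.1.2.2: 18.2.2.2 not covered; Brenmore agreement on 18.2.2: RVC ≥ 55% → 9% available; preferential 9%. → 9%.
Sum: 37% + 18% + 35% + 9% = 99%.

99%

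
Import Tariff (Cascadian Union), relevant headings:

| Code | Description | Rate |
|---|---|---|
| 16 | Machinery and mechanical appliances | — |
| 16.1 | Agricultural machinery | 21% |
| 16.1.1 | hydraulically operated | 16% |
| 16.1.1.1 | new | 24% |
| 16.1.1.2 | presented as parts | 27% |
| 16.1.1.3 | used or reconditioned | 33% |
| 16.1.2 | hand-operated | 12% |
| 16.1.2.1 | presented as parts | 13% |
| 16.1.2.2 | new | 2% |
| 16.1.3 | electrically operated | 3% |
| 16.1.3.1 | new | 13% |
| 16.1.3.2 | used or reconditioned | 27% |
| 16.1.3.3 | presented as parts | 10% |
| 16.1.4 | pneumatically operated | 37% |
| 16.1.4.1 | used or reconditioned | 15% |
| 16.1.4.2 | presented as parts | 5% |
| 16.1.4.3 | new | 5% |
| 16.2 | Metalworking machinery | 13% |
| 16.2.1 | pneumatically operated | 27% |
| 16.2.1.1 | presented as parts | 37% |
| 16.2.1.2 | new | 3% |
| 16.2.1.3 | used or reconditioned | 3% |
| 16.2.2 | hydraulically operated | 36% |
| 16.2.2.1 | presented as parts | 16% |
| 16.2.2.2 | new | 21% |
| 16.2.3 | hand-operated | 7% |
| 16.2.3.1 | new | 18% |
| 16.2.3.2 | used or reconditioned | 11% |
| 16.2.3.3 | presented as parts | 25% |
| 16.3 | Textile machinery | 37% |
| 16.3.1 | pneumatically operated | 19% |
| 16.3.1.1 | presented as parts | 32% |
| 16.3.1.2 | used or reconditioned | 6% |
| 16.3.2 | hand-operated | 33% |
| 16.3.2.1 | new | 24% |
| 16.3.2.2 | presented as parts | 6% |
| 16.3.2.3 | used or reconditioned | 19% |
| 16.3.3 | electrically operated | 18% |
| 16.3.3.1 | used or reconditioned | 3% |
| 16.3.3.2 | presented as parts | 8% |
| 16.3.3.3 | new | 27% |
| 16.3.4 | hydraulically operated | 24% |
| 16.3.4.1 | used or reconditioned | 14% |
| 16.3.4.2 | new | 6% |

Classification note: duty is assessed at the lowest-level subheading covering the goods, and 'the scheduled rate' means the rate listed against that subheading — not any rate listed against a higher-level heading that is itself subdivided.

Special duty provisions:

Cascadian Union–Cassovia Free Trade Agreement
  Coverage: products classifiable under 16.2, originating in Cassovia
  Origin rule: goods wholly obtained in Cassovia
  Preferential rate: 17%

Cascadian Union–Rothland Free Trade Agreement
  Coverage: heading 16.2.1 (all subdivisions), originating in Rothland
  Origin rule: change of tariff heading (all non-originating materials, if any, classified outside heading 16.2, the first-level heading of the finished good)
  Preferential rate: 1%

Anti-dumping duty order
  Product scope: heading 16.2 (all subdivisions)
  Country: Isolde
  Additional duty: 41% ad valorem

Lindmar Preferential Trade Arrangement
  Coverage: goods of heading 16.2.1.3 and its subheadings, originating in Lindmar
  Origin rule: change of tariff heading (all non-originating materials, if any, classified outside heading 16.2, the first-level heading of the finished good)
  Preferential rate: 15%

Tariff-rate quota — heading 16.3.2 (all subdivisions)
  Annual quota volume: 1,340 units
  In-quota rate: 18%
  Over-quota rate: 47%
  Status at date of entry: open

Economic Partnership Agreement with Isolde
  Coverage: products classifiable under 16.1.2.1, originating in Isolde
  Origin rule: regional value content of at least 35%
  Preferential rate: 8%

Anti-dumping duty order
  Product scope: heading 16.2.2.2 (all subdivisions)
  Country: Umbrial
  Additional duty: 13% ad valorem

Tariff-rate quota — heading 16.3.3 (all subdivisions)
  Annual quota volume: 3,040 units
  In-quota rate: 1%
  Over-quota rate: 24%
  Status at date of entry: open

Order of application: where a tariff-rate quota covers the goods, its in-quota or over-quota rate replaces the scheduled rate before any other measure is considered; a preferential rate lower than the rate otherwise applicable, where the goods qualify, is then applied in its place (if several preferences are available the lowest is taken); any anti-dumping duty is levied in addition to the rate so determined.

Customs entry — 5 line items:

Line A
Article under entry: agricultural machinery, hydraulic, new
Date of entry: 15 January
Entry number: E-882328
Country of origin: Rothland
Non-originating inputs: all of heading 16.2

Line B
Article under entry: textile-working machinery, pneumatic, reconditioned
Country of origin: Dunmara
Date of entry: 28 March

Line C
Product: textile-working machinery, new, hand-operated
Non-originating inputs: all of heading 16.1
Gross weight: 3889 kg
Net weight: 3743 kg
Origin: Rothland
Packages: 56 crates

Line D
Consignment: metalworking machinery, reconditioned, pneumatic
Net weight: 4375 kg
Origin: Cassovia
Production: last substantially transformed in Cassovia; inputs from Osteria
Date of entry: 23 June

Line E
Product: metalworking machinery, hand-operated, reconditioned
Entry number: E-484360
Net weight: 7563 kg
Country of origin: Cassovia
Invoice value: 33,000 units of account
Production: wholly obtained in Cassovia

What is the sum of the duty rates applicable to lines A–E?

62%

Line A: agricultural → 16.1; hydraulic → 16.1.1; new → 16.1.1.1. Scheduled 24%. Rothland agreement on 16.2.1: 16.1.1.1 not covered. → 24%.
Line B: textile-working → 16.3; pneumatic → 16.3.1; reconditioned → 16.3.1.2. Scheduled 6%. No special measure applies. → 6%.
Line C: textile-working → 16.3; hand-operated → 16.3.2; new → 16.3.2.1. Scheduled 24%. quota on 16.3.2 open → in-quota 18%; Rothland agreement on 16.2.1: 16.3.2.1 not covered. → 18%.
Line D: metalworking → 16.2; pneumatic → 16.2.1; reconditioned → 16.2.1.3. Scheduled 3%. Cassovia agreement on 16.2: not wholly obtained. → 3%.
Line E: metalworking → 16.2; hand-operated → 16.2.3; reconditioned → 16.2.3.2. Scheduled 11%. Cassovia agreement on 16.2: wholly obtained → 17% available; preference 17% not lower than 11% → no reduction. → 11%.
Sum: 24% + 6% + 18% + 3% + 11% = 62%.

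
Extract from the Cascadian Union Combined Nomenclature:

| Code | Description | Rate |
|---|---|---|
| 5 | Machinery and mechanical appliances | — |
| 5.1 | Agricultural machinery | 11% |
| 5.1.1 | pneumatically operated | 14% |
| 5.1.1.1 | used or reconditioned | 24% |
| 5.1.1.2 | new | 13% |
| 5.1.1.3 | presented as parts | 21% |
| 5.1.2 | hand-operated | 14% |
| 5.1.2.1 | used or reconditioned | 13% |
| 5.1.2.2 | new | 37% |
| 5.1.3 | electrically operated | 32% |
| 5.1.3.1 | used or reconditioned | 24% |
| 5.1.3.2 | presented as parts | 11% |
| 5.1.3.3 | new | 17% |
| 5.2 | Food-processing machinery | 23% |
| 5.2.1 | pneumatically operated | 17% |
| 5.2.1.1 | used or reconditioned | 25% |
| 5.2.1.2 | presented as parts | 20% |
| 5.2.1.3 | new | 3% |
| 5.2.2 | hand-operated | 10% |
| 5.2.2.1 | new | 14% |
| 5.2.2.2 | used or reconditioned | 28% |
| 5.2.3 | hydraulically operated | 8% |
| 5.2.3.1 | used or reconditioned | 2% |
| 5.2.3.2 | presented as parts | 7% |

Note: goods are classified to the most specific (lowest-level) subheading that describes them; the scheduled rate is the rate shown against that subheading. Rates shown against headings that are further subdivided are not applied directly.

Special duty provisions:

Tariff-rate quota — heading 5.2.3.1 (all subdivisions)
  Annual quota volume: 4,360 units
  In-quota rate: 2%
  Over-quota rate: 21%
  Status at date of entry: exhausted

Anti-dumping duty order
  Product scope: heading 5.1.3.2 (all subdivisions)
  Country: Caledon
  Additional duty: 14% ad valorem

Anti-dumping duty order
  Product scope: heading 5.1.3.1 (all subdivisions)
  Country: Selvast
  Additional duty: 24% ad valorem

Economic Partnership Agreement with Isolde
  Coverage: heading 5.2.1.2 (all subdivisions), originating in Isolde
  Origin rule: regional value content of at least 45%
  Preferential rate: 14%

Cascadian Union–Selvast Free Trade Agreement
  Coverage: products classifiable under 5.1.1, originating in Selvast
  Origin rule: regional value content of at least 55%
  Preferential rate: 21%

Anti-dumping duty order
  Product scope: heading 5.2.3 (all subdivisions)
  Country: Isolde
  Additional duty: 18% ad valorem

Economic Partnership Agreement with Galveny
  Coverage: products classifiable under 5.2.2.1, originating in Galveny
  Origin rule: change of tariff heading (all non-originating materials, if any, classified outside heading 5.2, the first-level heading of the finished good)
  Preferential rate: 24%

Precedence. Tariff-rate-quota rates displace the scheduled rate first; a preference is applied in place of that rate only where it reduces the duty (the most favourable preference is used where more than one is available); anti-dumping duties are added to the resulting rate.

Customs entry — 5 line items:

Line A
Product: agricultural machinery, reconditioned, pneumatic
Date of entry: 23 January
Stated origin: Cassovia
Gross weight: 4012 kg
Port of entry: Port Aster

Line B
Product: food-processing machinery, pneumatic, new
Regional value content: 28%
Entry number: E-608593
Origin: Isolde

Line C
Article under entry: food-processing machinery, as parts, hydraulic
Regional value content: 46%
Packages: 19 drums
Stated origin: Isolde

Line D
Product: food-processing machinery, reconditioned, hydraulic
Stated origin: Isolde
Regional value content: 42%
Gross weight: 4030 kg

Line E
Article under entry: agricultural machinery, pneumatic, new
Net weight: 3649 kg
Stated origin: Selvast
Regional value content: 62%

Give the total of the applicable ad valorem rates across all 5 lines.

Line A: agricultural → 5.1; pneumatic → 5.1.1; reconditioned → 5.1.1.1. Scheduled 24%. No special measure applies. → 24%.
Line B: food-processing → 5.2; pneumatic → 5.2.1; new → 5.2.1.3. Scheduled 3%. Isolde agreement on 5.2.1.2: 5.2.1.3 not covered. → 3%.
Line C: food-processing → 5.2; hydraulic → 5.2.3; as parts → 5.2.3.2. Scheduled 7%. Isolde agreement on 5.2.1.2: 5.2.3.2 not covered; anti-dumping (Isolde, 5.2.3): +18%; total 7% + 18% = 25%. → 25%.
Line D: food-processing → 5.2; hydraulic → 5.2.3; reconditioned → 5.2.3.1. Scheduled 2%. quota on 5.2.3.1 exhausted → over-quota 21%; Isolde agreement on 5.2.1.2: 5.2.3.1 not covered; anti-dumping (Isolde, 5.2.3): +18%; total 21% + 18% = 39%. → 39%.
Line E: agricultural → 5.1; pneumatic → 5.1.1; new → 5.1.1.2. Scheduled 13%. Selvast agreement on 5.1.1: RVC ≥ 55% → 21% available; preference 21% not lower than 13% → no reduction. → 13%.
Sum: 24% + 3% + 25% + 39% + 13% = 104%.

104%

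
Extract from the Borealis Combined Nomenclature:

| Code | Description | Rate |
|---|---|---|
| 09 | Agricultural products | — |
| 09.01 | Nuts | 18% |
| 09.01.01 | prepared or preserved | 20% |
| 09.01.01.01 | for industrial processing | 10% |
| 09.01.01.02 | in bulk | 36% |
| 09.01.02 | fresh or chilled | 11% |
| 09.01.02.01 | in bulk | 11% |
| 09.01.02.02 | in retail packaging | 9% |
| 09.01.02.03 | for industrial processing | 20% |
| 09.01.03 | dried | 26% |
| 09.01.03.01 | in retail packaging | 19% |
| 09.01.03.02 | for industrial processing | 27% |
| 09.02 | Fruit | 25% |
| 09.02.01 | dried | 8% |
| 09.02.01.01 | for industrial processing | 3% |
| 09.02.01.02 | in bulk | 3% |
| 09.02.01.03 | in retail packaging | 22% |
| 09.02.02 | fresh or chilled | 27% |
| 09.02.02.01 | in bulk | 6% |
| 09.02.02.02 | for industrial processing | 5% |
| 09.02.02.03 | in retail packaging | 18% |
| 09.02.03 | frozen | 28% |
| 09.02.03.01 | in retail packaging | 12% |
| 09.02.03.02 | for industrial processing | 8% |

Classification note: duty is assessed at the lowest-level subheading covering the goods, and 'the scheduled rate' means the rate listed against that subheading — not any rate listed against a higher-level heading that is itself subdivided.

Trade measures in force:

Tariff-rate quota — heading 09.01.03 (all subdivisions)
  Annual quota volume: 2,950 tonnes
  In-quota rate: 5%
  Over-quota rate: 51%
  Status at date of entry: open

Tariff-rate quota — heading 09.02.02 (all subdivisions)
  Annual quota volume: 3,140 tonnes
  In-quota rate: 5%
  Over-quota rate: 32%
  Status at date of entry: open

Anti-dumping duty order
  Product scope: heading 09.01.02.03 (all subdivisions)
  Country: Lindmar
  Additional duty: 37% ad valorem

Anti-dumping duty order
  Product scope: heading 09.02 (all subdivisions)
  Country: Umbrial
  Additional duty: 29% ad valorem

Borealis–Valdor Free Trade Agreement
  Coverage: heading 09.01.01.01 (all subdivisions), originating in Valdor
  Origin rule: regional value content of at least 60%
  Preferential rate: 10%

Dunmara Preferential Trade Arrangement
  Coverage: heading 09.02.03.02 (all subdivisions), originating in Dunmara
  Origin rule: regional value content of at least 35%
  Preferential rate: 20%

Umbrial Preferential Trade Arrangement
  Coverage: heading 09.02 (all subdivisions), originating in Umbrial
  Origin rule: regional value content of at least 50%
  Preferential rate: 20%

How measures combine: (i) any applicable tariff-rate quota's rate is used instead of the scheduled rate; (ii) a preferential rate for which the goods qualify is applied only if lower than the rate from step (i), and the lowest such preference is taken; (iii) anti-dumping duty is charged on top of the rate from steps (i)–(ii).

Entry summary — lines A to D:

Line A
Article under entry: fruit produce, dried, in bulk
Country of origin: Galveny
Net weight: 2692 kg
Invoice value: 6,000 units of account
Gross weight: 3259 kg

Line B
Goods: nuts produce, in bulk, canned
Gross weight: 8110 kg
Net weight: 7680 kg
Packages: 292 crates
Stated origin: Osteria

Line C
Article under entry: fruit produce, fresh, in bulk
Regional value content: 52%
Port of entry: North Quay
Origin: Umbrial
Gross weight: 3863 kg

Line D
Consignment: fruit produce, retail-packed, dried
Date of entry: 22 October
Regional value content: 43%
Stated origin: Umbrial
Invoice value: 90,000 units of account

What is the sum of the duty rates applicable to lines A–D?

Line A: fruit → 09.02; dried → 09.02.01; in bulk → 09.02.01.02. Scheduled 3%. No special measure applies. → 3%.
Line B: nuts → 09.01; canned → 09.01.01; in bulk → 09.01.01.02. Scheduled 36%. No special measure applies. → 36%.
Line C: fruit → 09.02; fresh → 09.02.02; in bulk → 09.02.02.01. Scheduled 6%. quota on 09.02.02 open → in-quota 5%; Umbrial agreement on 09.02: RVC ≥ 50% → 20% available; preference 20% not lower than 5% → no reduction; anti-dumping (Umbrial, 09.02): +29%; total 5% + 29% = 34%. → 34%.
Line D: fruit → 09.02; dried → 09.02.01; retail-packed → 09.02.01.03. Scheduled 22%. Umbrial agreement on 09.02: RVC < 50%; anti-dumping (Umbrial, 09.02): +29%; total 22% + 29% = 51%. → 51%.
Sum: 3% + 36% + 34% + 51% = 124%.

124%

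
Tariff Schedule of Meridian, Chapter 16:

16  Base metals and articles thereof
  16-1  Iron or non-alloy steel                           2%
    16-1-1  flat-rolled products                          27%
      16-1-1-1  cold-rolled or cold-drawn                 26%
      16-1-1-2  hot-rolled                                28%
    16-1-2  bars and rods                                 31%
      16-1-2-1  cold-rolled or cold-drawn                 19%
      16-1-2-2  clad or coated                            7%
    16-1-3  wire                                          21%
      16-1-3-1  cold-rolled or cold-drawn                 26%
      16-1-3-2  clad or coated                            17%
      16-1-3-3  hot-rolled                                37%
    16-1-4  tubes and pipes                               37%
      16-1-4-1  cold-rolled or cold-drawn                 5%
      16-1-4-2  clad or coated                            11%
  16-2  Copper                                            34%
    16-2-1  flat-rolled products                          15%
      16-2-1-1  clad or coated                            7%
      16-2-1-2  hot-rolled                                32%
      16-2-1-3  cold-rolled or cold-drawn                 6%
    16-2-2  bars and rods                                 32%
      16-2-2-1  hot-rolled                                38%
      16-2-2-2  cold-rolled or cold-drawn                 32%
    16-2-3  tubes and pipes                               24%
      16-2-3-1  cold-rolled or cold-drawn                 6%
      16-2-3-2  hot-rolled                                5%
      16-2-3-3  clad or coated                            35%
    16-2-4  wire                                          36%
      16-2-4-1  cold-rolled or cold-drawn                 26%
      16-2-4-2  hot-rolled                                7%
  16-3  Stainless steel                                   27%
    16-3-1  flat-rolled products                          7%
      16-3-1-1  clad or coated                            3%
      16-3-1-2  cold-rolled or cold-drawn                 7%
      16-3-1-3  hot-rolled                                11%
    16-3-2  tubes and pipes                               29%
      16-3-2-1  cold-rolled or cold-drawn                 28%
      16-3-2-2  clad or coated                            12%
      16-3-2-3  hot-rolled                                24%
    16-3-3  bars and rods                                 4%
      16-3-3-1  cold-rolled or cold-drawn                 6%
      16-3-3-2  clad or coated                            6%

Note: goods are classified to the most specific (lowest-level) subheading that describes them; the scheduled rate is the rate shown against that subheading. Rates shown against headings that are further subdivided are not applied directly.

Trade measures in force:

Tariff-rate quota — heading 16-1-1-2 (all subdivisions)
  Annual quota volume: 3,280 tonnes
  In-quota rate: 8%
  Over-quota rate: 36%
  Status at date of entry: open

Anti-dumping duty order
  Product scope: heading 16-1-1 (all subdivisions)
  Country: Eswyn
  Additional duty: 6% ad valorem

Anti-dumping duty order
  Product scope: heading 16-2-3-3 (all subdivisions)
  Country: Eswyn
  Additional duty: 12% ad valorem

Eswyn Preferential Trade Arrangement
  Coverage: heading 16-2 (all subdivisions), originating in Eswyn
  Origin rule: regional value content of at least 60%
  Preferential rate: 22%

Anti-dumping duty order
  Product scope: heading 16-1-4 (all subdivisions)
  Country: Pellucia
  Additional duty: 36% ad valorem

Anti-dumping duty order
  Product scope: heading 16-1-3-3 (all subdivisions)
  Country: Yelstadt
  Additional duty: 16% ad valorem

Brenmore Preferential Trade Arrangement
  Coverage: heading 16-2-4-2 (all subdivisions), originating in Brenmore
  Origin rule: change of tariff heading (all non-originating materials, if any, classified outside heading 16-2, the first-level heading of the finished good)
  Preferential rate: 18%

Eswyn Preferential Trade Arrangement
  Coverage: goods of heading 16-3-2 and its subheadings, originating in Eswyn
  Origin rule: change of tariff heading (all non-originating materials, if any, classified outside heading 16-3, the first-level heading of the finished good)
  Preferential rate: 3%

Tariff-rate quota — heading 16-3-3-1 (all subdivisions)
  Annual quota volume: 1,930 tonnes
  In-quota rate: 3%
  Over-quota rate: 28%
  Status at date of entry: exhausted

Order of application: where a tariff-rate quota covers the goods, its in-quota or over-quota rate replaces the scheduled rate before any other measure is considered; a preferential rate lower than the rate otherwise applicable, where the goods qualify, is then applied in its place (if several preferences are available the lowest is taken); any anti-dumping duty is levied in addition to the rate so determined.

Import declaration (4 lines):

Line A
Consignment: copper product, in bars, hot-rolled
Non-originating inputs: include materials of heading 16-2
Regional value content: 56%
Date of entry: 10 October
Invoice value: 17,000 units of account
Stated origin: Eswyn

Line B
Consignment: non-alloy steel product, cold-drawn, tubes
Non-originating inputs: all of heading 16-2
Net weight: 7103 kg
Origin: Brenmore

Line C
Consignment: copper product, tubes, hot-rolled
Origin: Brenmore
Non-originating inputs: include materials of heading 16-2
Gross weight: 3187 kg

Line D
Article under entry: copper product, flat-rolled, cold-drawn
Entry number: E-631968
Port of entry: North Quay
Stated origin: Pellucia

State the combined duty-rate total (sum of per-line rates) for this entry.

Line A: copper → 16-2; in bars → 16-2-2; hot-rolled → 16-2-2-1. Scheduled 38%. Eswyn agreement on 16-2: RVC < 60%; Eswyn agreement on 16-3-2: 16-2-2-1 not covered. → 38%.
Line B: non-alloy steel → 16-1; tubes → 16-1-4; cold-drawn → 16-1-4-1. Scheduled 5%. Brenmore agreement on 16-2-4-2: 16-1-4-1 not covered. → 5%.
Line C: copper → 16-2; tubes → 16-2-3; hot-rolled → 16-2-3-2. Scheduled 5%. Brenmore agreement on 16-2-4-2: 16-2-3-2 not covered. → 5%.
Line D: copper → 16-2; flat-rolled → 16-2-1; cold-drawn → 16-2-1-3. Scheduled 6%. No special measure applies. → 6%.
Sum: 38% + 5% + 5% + 6% = 54%.

54%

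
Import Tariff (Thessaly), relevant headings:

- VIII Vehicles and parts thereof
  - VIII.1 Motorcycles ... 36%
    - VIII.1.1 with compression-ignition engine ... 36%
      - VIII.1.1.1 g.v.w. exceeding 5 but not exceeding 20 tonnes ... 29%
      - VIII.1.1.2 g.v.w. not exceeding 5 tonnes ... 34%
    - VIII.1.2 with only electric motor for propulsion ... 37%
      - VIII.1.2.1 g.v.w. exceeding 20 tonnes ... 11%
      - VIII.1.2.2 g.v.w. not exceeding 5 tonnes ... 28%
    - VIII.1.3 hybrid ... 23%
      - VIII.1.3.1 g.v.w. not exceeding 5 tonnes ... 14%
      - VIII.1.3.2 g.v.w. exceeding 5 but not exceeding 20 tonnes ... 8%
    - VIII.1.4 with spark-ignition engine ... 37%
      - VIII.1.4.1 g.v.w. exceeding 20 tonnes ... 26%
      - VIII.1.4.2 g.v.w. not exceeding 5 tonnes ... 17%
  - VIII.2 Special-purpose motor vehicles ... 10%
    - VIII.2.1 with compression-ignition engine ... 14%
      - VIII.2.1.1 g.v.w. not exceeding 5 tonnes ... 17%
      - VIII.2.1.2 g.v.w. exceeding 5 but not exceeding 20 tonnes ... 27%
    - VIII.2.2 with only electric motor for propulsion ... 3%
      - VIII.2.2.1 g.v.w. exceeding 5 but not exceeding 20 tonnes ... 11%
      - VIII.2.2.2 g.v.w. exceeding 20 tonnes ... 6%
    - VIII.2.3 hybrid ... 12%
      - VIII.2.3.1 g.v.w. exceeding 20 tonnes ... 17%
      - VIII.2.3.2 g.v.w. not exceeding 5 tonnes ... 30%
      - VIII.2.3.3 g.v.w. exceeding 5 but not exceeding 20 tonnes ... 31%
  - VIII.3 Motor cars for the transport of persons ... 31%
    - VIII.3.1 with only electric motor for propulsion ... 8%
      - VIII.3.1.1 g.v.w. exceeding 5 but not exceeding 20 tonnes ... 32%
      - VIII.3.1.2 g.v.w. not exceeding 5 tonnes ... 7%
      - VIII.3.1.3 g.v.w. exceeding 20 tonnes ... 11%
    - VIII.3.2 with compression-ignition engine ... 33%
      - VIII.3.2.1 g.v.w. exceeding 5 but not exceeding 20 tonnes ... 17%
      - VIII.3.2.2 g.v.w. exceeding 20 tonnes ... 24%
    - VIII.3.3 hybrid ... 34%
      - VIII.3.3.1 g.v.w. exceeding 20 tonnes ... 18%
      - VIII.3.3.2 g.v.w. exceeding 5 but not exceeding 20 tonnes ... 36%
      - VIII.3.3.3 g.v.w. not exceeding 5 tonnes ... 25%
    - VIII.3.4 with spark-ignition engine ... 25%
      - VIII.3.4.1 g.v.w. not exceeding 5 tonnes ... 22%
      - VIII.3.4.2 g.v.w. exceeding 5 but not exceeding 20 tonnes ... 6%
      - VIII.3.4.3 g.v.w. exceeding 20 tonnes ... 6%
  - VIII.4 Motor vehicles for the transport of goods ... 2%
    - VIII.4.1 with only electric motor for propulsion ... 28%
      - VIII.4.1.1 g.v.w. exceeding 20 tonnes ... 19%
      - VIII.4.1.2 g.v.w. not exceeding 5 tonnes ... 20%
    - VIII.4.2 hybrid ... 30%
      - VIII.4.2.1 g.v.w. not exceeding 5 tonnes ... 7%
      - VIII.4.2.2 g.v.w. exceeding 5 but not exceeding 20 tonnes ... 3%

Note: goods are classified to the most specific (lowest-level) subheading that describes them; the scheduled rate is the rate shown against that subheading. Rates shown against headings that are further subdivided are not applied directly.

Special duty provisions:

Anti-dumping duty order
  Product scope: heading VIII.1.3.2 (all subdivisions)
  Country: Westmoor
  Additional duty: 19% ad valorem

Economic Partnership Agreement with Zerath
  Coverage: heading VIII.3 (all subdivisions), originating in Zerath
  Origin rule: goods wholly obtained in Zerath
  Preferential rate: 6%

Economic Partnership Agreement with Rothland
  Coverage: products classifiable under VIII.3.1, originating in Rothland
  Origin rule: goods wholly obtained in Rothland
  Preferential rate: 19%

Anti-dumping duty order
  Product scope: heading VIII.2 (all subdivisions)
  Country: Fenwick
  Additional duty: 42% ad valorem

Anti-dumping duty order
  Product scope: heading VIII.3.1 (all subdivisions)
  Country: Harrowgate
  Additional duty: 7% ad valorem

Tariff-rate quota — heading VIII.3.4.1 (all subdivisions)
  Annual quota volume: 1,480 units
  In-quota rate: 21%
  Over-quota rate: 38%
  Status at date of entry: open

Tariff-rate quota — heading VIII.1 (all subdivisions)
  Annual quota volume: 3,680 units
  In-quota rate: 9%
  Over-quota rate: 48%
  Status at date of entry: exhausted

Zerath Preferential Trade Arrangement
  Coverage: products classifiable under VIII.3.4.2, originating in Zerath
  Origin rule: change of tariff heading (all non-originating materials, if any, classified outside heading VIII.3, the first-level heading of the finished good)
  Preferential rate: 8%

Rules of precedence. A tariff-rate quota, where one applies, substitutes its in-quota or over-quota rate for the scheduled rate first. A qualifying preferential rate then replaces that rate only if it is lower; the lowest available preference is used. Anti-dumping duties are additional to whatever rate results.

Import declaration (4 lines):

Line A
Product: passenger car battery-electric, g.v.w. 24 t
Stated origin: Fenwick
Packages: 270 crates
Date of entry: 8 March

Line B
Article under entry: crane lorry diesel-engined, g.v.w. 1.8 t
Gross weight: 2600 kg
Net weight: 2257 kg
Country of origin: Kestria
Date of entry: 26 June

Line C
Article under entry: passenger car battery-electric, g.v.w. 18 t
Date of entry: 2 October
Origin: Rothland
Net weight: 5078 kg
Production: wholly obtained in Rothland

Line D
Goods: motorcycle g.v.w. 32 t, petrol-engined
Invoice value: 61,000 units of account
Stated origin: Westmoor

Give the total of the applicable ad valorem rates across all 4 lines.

Line A: passenger car → VIII.3; battery-electric → VIII.3.1; g.v.w. 24 t → VIII.3.1.3. Scheduled 11%. No special measure applies. → 11%.
Line B: crane lorry → VIII.2; diesel-engined → VIII.2.1; g.v.w. 1.8 t → VIII.2.1.1. Scheduled 17%. No special measure applies. → 17%.
Line C: passenger car → VIII.3; battery-electric → VIII.3.1; g.v.w. 18 t → VIII.3.1.1. Scheduled 32%. Rothland agreement on VIII.3.1: wholly obtained → 19% available; preferential 19%. → 19%.
Line D: motorcycle → VIII.1; petrol-engined → VIII.1.4; g.v.w. 32 t → VIII.1.4.1. Scheduled 26%. quota on VIII.1 exhausted → over-quota 48%. → 48%.
Sum: 11% + 17% + 19% + 48% = 95%.

95%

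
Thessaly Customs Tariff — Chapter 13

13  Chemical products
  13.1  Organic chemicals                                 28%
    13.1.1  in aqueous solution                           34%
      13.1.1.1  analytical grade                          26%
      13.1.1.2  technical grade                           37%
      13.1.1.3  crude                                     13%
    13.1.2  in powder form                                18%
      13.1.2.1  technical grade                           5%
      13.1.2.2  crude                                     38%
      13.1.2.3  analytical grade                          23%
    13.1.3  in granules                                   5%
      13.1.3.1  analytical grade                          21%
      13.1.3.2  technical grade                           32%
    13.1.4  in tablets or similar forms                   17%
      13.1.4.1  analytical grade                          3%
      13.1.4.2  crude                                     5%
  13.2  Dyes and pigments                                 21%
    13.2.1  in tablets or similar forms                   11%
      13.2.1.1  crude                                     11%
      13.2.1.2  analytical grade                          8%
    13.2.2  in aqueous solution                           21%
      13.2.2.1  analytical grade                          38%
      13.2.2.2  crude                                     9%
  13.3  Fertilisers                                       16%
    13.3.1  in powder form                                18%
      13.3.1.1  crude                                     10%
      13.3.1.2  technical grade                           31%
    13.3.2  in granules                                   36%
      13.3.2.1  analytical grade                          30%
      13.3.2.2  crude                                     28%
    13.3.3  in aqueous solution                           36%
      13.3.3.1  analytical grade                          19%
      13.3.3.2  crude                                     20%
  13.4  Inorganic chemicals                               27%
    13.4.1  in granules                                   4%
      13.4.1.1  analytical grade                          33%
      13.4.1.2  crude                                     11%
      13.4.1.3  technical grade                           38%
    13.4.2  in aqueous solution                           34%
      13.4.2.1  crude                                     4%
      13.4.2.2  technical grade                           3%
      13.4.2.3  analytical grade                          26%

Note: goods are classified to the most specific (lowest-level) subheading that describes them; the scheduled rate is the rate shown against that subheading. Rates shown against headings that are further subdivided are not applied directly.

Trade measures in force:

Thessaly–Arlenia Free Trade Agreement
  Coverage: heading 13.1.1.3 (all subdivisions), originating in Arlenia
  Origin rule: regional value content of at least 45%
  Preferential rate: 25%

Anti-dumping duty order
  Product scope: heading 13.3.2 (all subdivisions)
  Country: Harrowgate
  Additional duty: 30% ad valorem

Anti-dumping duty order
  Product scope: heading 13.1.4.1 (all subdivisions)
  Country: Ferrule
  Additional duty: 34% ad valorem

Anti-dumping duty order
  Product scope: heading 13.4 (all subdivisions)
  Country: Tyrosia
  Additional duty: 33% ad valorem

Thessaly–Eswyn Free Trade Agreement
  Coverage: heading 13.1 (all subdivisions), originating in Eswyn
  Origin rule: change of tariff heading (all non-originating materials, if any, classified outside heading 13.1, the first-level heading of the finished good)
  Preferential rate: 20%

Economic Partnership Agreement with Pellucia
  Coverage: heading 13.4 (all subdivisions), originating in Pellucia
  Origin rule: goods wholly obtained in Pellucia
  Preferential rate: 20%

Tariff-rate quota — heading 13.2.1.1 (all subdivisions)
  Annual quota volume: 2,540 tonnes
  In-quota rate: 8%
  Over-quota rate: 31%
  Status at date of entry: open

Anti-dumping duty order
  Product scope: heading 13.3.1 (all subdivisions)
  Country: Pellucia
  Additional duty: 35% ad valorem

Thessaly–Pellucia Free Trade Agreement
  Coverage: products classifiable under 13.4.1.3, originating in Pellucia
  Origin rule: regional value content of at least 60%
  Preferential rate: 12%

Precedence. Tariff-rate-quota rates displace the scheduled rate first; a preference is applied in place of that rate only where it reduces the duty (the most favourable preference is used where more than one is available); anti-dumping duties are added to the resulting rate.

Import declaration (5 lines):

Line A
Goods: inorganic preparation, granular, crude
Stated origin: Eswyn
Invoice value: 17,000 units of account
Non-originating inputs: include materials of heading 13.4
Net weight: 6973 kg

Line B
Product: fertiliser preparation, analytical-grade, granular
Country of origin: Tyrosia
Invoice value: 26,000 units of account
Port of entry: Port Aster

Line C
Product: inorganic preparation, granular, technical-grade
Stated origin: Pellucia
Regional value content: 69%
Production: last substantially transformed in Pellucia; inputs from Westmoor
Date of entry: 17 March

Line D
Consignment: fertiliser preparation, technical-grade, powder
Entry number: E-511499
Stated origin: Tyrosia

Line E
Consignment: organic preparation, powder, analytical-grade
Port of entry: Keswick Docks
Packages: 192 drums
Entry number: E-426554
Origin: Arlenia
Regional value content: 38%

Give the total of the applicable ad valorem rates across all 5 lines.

107%

Line A: inorganic → 13.4; granular → 13.4.1; crude → 13.4.1.2. Scheduled 11%. Eswyn agreement on 13.1: 13.4.1.2 not covered. → 11%.
Line B: fertiliser → 13.3; granular → 13.3.2; analytical-grade → 13.3.2.1. Scheduled 30%. No special measure applies. → 30%.
Line C: inorganic → 13.4; granular → 13.4.1; technical-grade → 13.4.1.3. Scheduled 38%. Pellucia agreement on 13.4: not wholly obtained; Pellucia agreement on 13.4.1.3: RVC ≥ 60% → 12% available; preferential 12%. → 12%.
Line D: fertiliser → 13.3; powder → 13.3.1; technical-grade → 13.3.1.2. Scheduled 31%. No special measure applies. → 31%.
Line E: organic → 13.1; powder → 13.1.2; analytical-grade → 13.1.2.3. Scheduled 23%. Arlenia agreement on 13.1.1.3: 13.1.2.3 not covered. → 23%.
Sum: 11% + 30% + 12% + 31% + 23% = 107%.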